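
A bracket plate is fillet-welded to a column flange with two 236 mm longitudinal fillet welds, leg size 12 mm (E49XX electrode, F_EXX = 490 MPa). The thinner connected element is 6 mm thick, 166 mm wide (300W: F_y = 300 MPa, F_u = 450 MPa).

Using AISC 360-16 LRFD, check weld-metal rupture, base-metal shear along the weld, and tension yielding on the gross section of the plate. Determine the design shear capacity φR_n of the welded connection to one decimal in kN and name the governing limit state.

Weld metal: throat = 0.707×12 = 8.484 mm, L = 2×236 = 472 mm. φR_n = 0.75 × 0.6 × 490 × 8.484 × 472 = 883.0 kN.
Base metal shear (6 mm plate): yield φR_n = 1.0×0.6×300×6×472 = 509.8 kN; rupture φR_n = 0.75×0.6×450×6×472 = 573.5 kN; take 509.8 kN (yield).
Tension yield (gross): A_g = 166×6 = 996 mm². φR_n = 0.90 × 300 × 996 = 268.9 kN.
Governing: min(883.0, 509.8, 268.9) = 268.9 kN → gross-section yield.

268.9 kN (gross-section yield governs)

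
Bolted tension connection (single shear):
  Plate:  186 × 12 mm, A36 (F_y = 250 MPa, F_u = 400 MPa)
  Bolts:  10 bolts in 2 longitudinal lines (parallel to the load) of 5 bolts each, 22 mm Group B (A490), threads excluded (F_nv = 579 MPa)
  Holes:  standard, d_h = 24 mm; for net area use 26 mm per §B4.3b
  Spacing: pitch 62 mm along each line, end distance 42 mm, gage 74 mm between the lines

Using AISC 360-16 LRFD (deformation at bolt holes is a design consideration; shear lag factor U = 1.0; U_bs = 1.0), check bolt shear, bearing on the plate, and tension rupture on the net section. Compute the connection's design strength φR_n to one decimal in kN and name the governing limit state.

482.4 kN (net-section rupture governs)

Bolt shear: A_b = π(22)²/4 = 380.13 mm². φR_n = 0.75 × 579 × 380.13 × 10 × 1 = 1650.7 kN.
Bearing (12 mm plate, F_u = 400 MPa): end bolts L_c = 42 − 24/2 = 30, R_n = min(1.2×30×12×400, 2.4×22×12×400) = 172.8 kN/bolt; interior L_c = 62 − 24 = 38, R_n = 218.88 kN/bolt. φR_n = 0.75 × (2×172.8 + 8×218.88) = 1572.5 kN.
Tension rupture (net): A_n = (186 − 2×26)×12 = 1608 mm² (U = 1.0, A_e = A_n). φR_n = 0.75 × 400 × 1608 = 482.4 kN.
Governing: min(1650.7, 1572.5, 482.4) = 482.4 kN → net-section rupture.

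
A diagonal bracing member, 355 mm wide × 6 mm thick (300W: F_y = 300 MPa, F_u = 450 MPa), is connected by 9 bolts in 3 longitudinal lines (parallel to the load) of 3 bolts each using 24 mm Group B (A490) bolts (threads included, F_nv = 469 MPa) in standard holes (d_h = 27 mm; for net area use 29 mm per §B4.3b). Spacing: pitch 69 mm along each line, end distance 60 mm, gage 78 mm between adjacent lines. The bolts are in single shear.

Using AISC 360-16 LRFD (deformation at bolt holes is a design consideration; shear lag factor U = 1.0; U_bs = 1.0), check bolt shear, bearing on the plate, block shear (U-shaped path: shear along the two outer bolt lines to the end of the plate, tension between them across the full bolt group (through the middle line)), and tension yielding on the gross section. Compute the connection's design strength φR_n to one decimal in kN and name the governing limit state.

503.4 kN (block shear governs)

Bolt shear: A_b = π(24)²/4 = 452.39 mm². φR_n = 0.75 × 469 × 452.39 × 9 × 1 = 1432.2 kN.
Bearing (6 mm plate, F_u = 450 MPa): end bolts L_c = 60 − 27/2 = 46.5, R_n = min(1.2×46.5×6×450, 2.4×24×6×450) = 150.66 kN/bolt; interior L_c = 69 − 27 = 42, R_n = 136.08 kN/bolt. φR_n = 0.75 × (3×150.66 + 6×136.08) = 951.3 kN.
Block shear: shear path 2×[60+2×69] = 2×198 mm, A_gv = 2376, A_nv = 2×(198 − 2.5×29)×6 = 1506 mm²; tension across gage: (156 − 2×29)×6 = 588 mm². R_n = min(0.6×450×1506, 0.6×300×2376) + 1.0×450×588 = min(406.62, 427.68) + 264.6 = 671.22 kN. φR_n = 0.75 × 671.22 = 503.4 kN.
Tension yield (gross): A_g = 355×6 = 2130 mm². φR_n = 0.90 × 300 × 2130 = 575.1 kN.
Governing: min(1432.2, 951.3, 503.4, 575.1) = 503.4 kN → block shear.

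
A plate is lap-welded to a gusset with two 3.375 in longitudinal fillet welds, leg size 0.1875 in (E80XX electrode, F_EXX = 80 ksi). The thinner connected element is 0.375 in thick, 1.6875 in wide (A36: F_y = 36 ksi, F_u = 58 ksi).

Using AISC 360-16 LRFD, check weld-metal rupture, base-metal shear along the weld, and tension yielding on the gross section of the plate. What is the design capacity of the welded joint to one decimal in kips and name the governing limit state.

20.5 kips (gross-section yield governs)

Weld metal: throat = 0.707×0.1875 = 0.13256 in, L = 2×3.375 = 6.75 in. φR_n = 0.75 × 0.6 × 80 × 0.13256 × 6.75 = 32.2 kips.
Base metal shear (0.375 in plate): yield φR_n = 1.0×0.6×36×0.375×6.75 = 54.7 kips; rupture φR_n = 0.75×0.6×58×0.375×6.75 = 66.1 kips; take 54.7 kips (yield).
Tension yield (gross): A_g = 1.6875×0.375 = 0.63281 in². φR_n = 0.90 × 36 × 0.63281 = 20.5 kips.
Governing: min(32.2, 54.7, 20.5) = 20.5 kips → gross-section yield.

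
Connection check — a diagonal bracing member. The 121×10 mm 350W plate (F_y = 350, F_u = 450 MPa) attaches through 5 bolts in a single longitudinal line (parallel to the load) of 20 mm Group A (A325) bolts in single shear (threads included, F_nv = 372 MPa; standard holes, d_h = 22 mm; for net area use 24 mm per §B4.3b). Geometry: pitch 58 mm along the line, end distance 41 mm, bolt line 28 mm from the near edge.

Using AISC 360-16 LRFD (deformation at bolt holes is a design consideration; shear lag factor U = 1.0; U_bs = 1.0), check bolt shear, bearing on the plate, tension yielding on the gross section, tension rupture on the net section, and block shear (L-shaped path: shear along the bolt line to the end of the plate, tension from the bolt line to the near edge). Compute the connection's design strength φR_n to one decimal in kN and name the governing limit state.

327.4 kN (net-section rupture governs)

Bolt shear: A_b = π(20)²/4 = 314.16 mm². φR_n = 0.75 × 372 × 314.16 × 5 × 1 = 438.3 kN.
Bearing (10 mm plate, F_u = 450 MPa): end bolts L_c = 41 − 22/2 = 30, R_n = min(1.2×30×10×450, 2.4×20×10×450) = 162 kN/bolt; interior L_c = 58 − 22 = 36, R_n = 194.4 kN/bolt. φR_n = 0.75 × (1×162 + 4×194.4) = 704.7 kN.
Tension yield (gross): A_g = 121×10 = 1210 mm². φR_n = 0.90 × 350 × 1210 = 381.2 kN.
Tension rupture (net): A_n = (121 − 1×24)×10 = 970 mm² (U = 1.0, A_e = A_n). φR_n = 0.75 × 450 × 970 = 327.4 kN.
Block shear: shear path 1×[41+4×58] = 1×273 mm, A_gv = 2730, A_nv = 1×(273 − 4.5×24)×10 = 1650 mm²; tension to near edge: (28 − 0.5×24)×10 = 160 mm². R_n = min(0.6×450×1650, 0.6×350×2730) + 1.0×450×160 = min(445.5, 573.3) + 72 = 517.5 kN. φR_n = 0.75 × 517.5 = 388.1 kN.
Governing: min(438.3, 704.7, 381.2, 327.4, 388.1) = 327.4 kN → net-section rupture.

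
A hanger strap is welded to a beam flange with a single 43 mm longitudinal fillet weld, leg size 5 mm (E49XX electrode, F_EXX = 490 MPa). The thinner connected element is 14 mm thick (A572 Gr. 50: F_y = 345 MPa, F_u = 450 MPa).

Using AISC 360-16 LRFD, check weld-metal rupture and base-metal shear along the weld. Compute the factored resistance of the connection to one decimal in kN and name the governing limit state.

33.5 kN (weld metal governs)

Weld metal: throat = 0.707×5 = 3.535 mm, L = 43 mm. φR_n = 0.75 × 0.6 × 490 × 3.535 × 43 = 33.5 kN.
Base metal shear (14 mm plate): yield φR_n = 1.0×0.6×345×14×43 = 124.6 kN; rupture φR_n = 0.75×0.6×450×14×43 = 121.9 kN; take 121.9 kN (rupture).
Governing: min(33.5, 121.9) = 33.5 kN → weld metal.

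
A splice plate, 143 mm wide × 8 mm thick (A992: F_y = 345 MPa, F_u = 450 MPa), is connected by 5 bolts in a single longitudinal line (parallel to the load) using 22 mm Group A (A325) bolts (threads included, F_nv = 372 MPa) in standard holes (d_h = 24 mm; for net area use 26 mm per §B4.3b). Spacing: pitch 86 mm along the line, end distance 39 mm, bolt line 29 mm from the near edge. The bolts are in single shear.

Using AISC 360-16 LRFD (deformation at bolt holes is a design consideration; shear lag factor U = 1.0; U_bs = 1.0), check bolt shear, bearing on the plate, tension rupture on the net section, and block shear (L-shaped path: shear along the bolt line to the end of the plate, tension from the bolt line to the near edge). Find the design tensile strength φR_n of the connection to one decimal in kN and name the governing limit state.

315.9 kN (net-section rupture governs)

Bolt shear: A_b = π(22)²/4 = 380.13 mm². φR_n = 0.75 × 372 × 380.13 × 5 × 1 = 530.3 kN.
Bearing (8 mm plate, F_u = 450 MPa): end bolts L_c = 39 − 24/2 = 27, R_n = min(1.2×27×8×450, 2.4×22×8×450) = 116.64 kN/bolt; interior L_c = 86 − 24 = 62, R_n = 190.08 kN/bolt. φR_n = 0.75 × (1×116.64 + 4×190.08) = 657.7 kN.
Tension rupture (net): A_n = (143 − 1×26)×8 = 936 mm² (U = 1.0, A_e = A_n). φR_n = 0.75 × 450 × 936 = 315.9 kN.
Block shear: shear path 1×[39+4×86] = 1×383 mm, A_gv = 3064, A_nv = 1×(383 − 4.5×26)×8 = 2128 mm²; tension to near edge: (29 − 0.5×26)×8 = 128 mm². R_n = min(0.6×450×2128, 0.6×345×3064) + 1.0×450×128 = min(574.56, 634.25) + 57.6 = 632.16 kN. φR_n = 0.75 × 632.16 = 474.1 kN.
Governing: min(530.3, 657.7, 315.9, 474.1) = 315.9 kN → net-section rupture.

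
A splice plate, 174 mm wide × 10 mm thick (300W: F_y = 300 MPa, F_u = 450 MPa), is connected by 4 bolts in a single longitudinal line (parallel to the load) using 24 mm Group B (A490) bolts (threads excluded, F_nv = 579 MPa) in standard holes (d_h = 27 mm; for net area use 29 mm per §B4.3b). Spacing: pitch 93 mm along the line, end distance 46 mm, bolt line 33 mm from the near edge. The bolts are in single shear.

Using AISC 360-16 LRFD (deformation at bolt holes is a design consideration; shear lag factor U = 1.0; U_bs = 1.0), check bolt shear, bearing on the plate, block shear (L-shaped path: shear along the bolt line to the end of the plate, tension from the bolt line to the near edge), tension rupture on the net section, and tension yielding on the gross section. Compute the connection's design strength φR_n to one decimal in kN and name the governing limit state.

Bolt shear: A_b = π(24)²/4 = 452.39 mm². φR_n = 0.75 × 579 × 452.39 × 4 × 1 = 785.8 kN.
Bearing (10 mm plate, F_u = 450 MPa): end bolts L_c = 46 − 27/2 = 32.5, R_n = min(1.2×32.5×10×450, 2.4×24×10×450) = 175.5 kN/bolt; interior L_c = 93 − 27 = 66, R_n = 259.2 kN/bolt. φR_n = 0.75 × (1×175.5 + 3×259.2) = 714.8 kN.
Block shear: shear path 1×[46+3×93] = 1×325 mm, A_gv = 3250, A_nv = 1×(325 − 3.5×29)×10 = 2235 mm²; tension to near edge: (33 − 0.5×29)×10 = 185 mm². R_n = min(0.6×450×2235, 0.6×300×3250) + 1.0×450×185 = min(603.45, 585) + 83.25 = 668.25 kN. φR_n = 0.75 × 668.25 = 501.2 kN.
Tension rupture (net): A_n = (174 − 1×29)×10 = 1450 mm² (U = 1.0, A_e = A_n). φR_n = 0.75 × 450 × 1450 = 489.4 kN.
Tension yield (gross): A_g = 174×10 = 1740 mm². φR_n = 0.90 × 300 × 1740 = 469.8 kN.
Governing: min(785.8, 714.8, 501.2, 489.4, 469.8) = 469.8 kN → gross-section yield.

469.8 kN (gross-section yield governs)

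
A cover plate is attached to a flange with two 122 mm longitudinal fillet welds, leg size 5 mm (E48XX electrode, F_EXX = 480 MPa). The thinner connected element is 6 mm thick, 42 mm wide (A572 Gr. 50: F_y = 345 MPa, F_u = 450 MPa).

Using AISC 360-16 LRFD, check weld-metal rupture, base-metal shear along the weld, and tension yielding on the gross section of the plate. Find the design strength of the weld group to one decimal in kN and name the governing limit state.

Weld metal: throat = 0.707×5 = 3.535 mm, L = 2×122 = 244 mm. φR_n = 0.75 × 0.6 × 480 × 3.535 × 244 = 186.3 kN.
Base metal shear (6 mm plate): yield φR_n = 1.0×0.6×345×6×244 = 303.0 kN; rupture φR_n = 0.75×0.6×450×6×244 = 296.5 kN; take 296.5 kN (rupture).
Tension yield (gross): A_g = 42×6 = 252 mm². φR_n = 0.90 × 345 × 252 = 78.2 kN.
Governing: min(186.3, 296.5, 78.2) = 78.2 kN → gross-section yield.

78.2 kN (gross-section yield governs)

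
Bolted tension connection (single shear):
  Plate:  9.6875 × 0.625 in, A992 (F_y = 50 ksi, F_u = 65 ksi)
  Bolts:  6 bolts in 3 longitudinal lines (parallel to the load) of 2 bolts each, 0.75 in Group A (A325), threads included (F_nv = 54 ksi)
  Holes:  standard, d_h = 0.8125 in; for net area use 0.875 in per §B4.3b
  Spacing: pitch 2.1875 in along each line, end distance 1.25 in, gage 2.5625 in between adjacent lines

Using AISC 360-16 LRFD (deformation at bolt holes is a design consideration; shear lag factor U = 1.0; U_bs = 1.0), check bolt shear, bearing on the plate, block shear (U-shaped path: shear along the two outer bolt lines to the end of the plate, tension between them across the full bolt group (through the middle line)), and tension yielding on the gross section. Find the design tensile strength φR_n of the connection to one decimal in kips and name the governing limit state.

107.4 kips (bolt shear governs)

Bolt shear: A_b = π(0.75)²/4 = 0.44179 in². φR_n = 0.75 × 54 × 0.44179 × 6 × 1 = 107.4 kips.
Bearing (0.625 in plate, F_u = 65 ksi): end bolts L_c = 1.25 − 0.8125/2 = 0.84375, R_n = min(1.2×0.84375×0.625×65, 2.4×0.75×0.625×65) = 41.133 kips/bolt; interior L_c = 2.1875 − 0.8125 = 1.375, R_n = 67.031 kips/bolt. φR_n = 0.75 × (3×41.133 + 3×67.031) = 243.4 kips.
Block shear: shear path 2×[1.25+1×2.1875] = 2×3.4375 in, A_gv = 4.2969, A_nv = 2×(3.4375 − 1.5×0.875)×0.625 = 2.6563 in²; tension across gage: (5.125 − 2×0.875)×0.625 = 2.1094 in². R_n = min(0.6×65×2.6563, 0.6×50×4.2969) + 1.0×65×2.1094 = min(103.6, 128.91) + 137.11 = 240.71 kips. φR_n = 0.75 × 240.71 = 180.5 kips.
Tension yield (gross): A_g = 9.6875×0.625 = 6.0547 in². φR_n = 0.90 × 50 × 6.0547 = 272.5 kips.
Governing: min(107.4, 243.4, 180.5, 272.5) = 107.4 kips → bolt shear.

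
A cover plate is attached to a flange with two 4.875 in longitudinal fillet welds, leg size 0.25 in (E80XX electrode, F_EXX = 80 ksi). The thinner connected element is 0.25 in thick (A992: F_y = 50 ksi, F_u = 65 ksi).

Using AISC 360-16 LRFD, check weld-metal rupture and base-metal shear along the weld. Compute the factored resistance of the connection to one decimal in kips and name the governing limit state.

62.0 kips (weld metal governs)

Weld metal: throat = 0.707×0.25 = 0.17675 in, L = 2×4.875 = 9.75 in. φR_n = 0.75 × 0.6 × 80 × 0.17675 × 9.75 = 62.0 kips.
Base metal shear (0.25 in plate): yield φR_n = 1.0×0.6×50×0.25×9.75 = 73.1 kips; rupture φR_n = 0.75×0.6×65×0.25×9.75 = 71.3 kips; take 71.3 kips (rupture).
Governing: min(62.0, 71.3) = 62.0 kips → weld metal.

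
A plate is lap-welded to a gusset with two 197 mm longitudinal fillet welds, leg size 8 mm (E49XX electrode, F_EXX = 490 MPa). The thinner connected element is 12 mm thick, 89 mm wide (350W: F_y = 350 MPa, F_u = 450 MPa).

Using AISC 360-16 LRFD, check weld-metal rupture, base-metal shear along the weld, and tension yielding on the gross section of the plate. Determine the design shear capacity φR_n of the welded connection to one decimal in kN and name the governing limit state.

Weld metal: throat = 0.707×8 = 5.656 mm, L = 2×197 = 394 mm. φR_n = 0.75 × 0.6 × 490 × 5.656 × 394 = 491.4 kN.
Base metal shear (12 mm plate): yield φR_n = 1.0×0.6×350×12×394 = 992.9 kN; rupture φR_n = 0.75×0.6×450×12×394 = 957.4 kN; take 957.4 kN (rupture).
Tension yield (gross): A_g = 89×12 = 1068 mm². φR_n = 0.90 × 350 × 1068 = 336.4 kN.
Governing: min(491.4, 957.4, 336.4) = 336.4 kN → gross-section yield.

336.4 kN (gross-section yield governs)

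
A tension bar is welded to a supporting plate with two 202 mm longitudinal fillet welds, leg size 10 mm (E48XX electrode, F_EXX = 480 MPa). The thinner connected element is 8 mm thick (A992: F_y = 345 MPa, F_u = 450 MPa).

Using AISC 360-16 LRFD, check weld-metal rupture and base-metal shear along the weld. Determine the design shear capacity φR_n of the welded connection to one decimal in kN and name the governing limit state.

617.0 kN (weld metal governs)

Weld metal: throat = 0.707×10 = 7.07 mm, L = 2×202 = 404 mm. φR_n = 0.75 × 0.6 × 480 × 7.07 × 404 = 617.0 kN.
Base metal shear (8 mm plate): yield φR_n = 1.0×0.6×345×8×404 = 669.0 kN; rupture φR_n = 0.75×0.6×450×8×404 = 654.5 kN; take 654.5 kN (rupture).
Governing: min(617.0, 654.5) = 617.0 kN → weld metal.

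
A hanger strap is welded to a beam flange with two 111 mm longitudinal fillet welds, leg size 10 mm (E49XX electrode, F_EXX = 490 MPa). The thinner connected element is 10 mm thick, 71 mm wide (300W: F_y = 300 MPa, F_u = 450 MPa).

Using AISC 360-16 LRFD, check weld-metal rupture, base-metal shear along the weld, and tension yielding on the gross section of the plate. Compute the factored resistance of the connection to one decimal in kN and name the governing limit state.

191.7 kN (gross-section yield governs)

Weld metal: throat = 0.707×10 = 7.07 mm, L = 2×111 = 222 mm. φR_n = 0.75 × 0.6 × 490 × 7.07 × 222 = 346.1 kN.
Base metal shear (10 mm plate): yield φR_n = 1.0×0.6×300×10×222 = 399.6 kN; rupture φR_n = 0.75×0.6×450×10×222 = 449.6 kN; take 399.6 kN (yield).
Tension yield (gross): A_g = 71×10 = 710 mm². φR_n = 0.90 × 300 × 710 = 191.7 kN.
Governing: min(346.1, 399.6, 191.7) = 191.7 kN → gross-section yield.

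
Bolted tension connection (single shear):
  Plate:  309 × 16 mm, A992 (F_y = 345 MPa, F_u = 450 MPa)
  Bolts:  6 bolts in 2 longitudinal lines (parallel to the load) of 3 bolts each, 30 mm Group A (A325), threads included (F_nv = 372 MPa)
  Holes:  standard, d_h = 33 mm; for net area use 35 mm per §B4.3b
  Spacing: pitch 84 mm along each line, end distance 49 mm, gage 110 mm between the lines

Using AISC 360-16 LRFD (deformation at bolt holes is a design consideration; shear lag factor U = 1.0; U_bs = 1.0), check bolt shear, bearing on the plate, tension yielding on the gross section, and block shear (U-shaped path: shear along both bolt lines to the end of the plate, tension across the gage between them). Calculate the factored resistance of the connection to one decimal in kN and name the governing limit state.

1183.3 kN (bolt shear governs)

Bolt shear: A_b = π(30)²/4 = 706.86 mm². φR_n = 0.75 × 372 × 706.86 × 6 × 1 = 1183.3 kN.
Bearing (16 mm plate, F_u = 450 MPa): end bolts L_c = 49 − 33/2 = 32.5, R_n = min(1.2×32.5×16×450, 2.4×30×16×450) = 280.8 kN/bolt; interior L_c = 84 − 33 = 51, R_n = 440.64 kN/bolt. φR_n = 0.75 × (2×280.8 + 4×440.64) = 1743.1 kN.
Tension yield (gross): A_g = 309×16 = 4944 mm². φR_n = 0.90 × 345 × 4944 = 1535.1 kN.
Block shear: shear path 2×[49+2×84] = 2×217 mm, A_gv = 6944, A_nv = 2×(217 − 2.5×35)×16 = 4144 mm²; tension across gage: (110 − 1×35)×16 = 1200 mm². R_n = min(0.6×450×4144, 0.6×345×6944) + 1.0×450×1200 = min(1118.9, 1437.4) + 540 = 1658.9 kN. φR_n = 0.75 × 1658.9 = 1244.2 kN.
Governing: min(1183.3, 1743.1, 1535.1, 1244.2) = 1183.3 kN → bolt shear.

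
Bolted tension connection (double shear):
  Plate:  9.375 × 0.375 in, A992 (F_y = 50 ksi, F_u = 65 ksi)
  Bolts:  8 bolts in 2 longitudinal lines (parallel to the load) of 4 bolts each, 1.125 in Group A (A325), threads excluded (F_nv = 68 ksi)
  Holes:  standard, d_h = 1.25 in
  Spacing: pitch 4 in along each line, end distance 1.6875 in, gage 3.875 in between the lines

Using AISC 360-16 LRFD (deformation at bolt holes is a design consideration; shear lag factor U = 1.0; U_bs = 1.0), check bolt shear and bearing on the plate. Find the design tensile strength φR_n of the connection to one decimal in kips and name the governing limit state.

342.8 kips (bearing governs)

Bolt shear: A_b = π(1.125)²/4 = 0.99402 in². φR_n = 0.75 × 68 × 0.99402 × 8 × 2 = 811.1 kips.
Bearing (0.375 in plate, F_u = 65 ksi): end bolts L_c = 1.6875 − 1.25/2 = 1.0625, R_n = min(1.2×1.0625×0.375×65, 2.4×1.125×0.375×65) = 31.078 kips/bolt; interior L_c = 4 − 1.25 = 2.75, R_n = 65.813 kips/bolt. φR_n = 0.75 × (2×31.078 + 6×65.813) = 342.8 kips.
Governing: min(811.1, 342.8) = 342.8 kips → bearing.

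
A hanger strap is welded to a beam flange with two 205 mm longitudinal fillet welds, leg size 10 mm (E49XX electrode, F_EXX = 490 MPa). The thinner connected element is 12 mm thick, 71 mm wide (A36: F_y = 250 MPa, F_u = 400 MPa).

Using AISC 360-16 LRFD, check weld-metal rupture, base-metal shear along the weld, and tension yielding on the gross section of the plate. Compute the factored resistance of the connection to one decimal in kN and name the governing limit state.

Weld metal: throat = 0.707×10 = 7.07 mm, L = 2×205 = 410 mm. φR_n = 0.75 × 0.6 × 490 × 7.07 × 410 = 639.2 kN.
Base metal shear (12 mm plate): yield φR_n = 1.0×0.6×250×12×410 = 738.0 kN; rupture φR_n = 0.75×0.6×400×12×410 = 885.6 kN; take 738.0 kN (yield).
Tension yield (gross): A_g = 71×12 = 852 mm². φR_n = 0.90 × 250 × 852 = 191.7 kN.
Governing: min(639.2, 738.0, 191.7) = 191.7 kN → gross-section yield.

191.7 kN (gross-section yield governs)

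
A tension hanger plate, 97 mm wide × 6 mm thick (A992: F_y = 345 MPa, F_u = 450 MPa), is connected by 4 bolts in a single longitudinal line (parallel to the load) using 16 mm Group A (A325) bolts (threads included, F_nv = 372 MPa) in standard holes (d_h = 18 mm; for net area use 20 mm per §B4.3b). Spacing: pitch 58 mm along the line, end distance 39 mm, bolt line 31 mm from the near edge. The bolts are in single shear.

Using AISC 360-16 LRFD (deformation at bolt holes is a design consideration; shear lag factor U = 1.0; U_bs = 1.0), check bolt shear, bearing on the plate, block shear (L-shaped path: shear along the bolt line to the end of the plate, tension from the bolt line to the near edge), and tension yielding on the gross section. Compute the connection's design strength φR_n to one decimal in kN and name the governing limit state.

180.7 kN (gross-section yield governs)

Bolt shear: A_b = π(16)²/4 = 201.06 mm². φR_n = 0.75 × 372 × 201.06 × 4 × 1 = 224.4 kN.
Bearing (6 mm plate, F_u = 450 MPa): end bolts L_c = 39 − 18/2 = 30, R_n = min(1.2×30×6×450, 2.4×16×6×450) = 97.2 kN/bolt; interior L_c = 58 − 18 = 40, R_n = 103.68 kN/bolt. φR_n = 0.75 × (1×97.2 + 3×103.68) = 306.2 kN.
Block shear: shear path 1×[39+3×58] = 1×213 mm, A_gv = 1278, A_nv = 1×(213 − 3.5×20)×6 = 858 mm²; tension to near edge: (31 − 0.5×20)×6 = 126 mm². R_n = min(0.6×450×858, 0.6×345×1278) + 1.0×450×126 = min(231.66, 264.55) + 56.7 = 288.36 kN. φR_n = 0.75 × 288.36 = 216.3 kN.
Tension yield (gross): A_g = 97×6 = 582 mm². φR_n = 0.90 × 345 × 582 = 180.7 kN.
Governing: min(224.4, 306.2, 216.3, 180.7) = 180.7 kN → gross-section yield.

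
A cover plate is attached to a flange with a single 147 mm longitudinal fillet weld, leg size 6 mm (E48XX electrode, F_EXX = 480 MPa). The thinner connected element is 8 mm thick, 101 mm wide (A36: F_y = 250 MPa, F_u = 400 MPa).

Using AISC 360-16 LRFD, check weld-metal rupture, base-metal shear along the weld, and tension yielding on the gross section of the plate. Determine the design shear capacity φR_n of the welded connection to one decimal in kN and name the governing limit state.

Weld metal: throat = 0.707×6 = 4.242 mm, L = 147 mm. φR_n = 0.75 × 0.6 × 480 × 4.242 × 147 = 134.7 kN.
Base metal shear (8 mm plate): yield φR_n = 1.0×0.6×250×8×147 = 176.4 kN; rupture φR_n = 0.75×0.6×400×8×147 = 211.7 kN; take 176.4 kN (yield).
Tension yield (gross): A_g = 101×8 = 808 mm². φR_n = 0.90 × 250 × 808 = 181.8 kN.
Governing: min(134.7, 176.4, 181.8) = 134.7 kN → weld metal.

134.7 kN (weld metal governs)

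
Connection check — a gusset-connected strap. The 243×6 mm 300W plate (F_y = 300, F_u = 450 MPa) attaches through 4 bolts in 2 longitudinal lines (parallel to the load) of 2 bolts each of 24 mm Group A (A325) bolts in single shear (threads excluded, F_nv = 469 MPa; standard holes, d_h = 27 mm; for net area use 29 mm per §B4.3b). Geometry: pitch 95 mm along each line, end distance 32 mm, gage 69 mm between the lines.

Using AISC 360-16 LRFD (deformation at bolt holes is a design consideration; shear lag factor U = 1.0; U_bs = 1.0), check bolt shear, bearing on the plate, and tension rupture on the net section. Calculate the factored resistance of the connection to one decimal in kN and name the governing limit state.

Bolt shear: A_b = π(24)²/4 = 452.39 mm². φR_n = 0.75 × 469 × 452.39 × 4 × 1 = 636.5 kN.
Bearing (6 mm plate, F_u = 450 MPa): end bolts L_c = 32 − 27/2 = 18.5, R_n = min(1.2×18.5×6×450, 2.4×24×6×450) = 59.94 kN/bolt; interior L_c = 95 − 27 = 68, R_n = 155.52 kN/bolt. φR_n = 0.75 × (2×59.94 + 2×155.52) = 323.2 kN.
Tension rupture (net): A_n = (243 − 2×29)×6 = 1110 mm² (U = 1.0, A_e = A_n). φR_n = 0.75 × 450 × 1110 = 374.6 kN.
Governing: min(636.5, 323.2, 374.6) = 323.2 kN → bearing.

323.2 kN (bearing governs)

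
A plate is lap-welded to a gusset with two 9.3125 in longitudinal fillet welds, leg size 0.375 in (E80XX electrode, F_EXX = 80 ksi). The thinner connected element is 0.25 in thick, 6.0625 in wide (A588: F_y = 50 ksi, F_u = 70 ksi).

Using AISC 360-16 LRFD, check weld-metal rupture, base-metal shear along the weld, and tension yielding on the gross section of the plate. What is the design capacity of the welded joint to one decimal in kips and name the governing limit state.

68.2 kips (gross-section yield governs)

Weld metal: throat = 0.707×0.375 = 0.26513 in, L = 2×9.3125 = 18.625 in. φR_n = 0.75 × 0.6 × 80 × 0.26513 × 18.625 = 177.8 kips.
Base metal shear (0.25 in plate): yield φR_n = 1.0×0.6×50×0.25×18.625 = 139.7 kips; rupture φR_n = 0.75×0.6×70×0.25×18.625 = 146.7 kips; take 139.7 kips (yield).
Tension yield (gross): A_g = 6.0625×0.25 = 1.5156 in². φR_n = 0.90 × 50 × 1.5156 = 68.2 kips.
Governing: min(177.8, 139.7, 68.2) = 68.2 kips → gross-section yield.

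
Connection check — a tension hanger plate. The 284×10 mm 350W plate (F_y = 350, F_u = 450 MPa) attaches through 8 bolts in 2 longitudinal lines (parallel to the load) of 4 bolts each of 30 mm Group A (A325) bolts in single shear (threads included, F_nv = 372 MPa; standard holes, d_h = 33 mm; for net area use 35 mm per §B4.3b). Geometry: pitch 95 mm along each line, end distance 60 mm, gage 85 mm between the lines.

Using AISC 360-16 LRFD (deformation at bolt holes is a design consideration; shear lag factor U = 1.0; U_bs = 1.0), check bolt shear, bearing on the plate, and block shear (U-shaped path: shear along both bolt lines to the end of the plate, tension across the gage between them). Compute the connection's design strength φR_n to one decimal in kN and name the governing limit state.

Bolt shear: A_b = π(30)²/4 = 706.86 mm². φR_n = 0.75 × 372 × 706.86 × 8 × 1 = 1577.7 kN.
Bearing (10 mm plate, F_u = 450 MPa): end bolts L_c = 60 − 33/2 = 43.5, R_n = min(1.2×43.5×10×450, 2.4×30×10×450) = 234.9 kN/bolt; interior L_c = 95 − 33 = 62, R_n = 324 kN/bolt. φR_n = 0.75 × (2×234.9 + 6×324) = 1810.4 kN.
Block shear: shear path 2×[60+3×95] = 2×345 mm, A_gv = 6900, A_nv = 2×(345 − 3.5×35)×10 = 4450 mm²; tension across gage: (85 − 1×35)×10 = 500 mm². R_n = min(0.6×450×4450, 0.6×350×6900) + 1.0×450×500 = min(1201.5, 1449) + 225 = 1426.5 kN. φR_n = 0.75 × 1426.5 = 1069.9 kN.
Governing: min(1577.7, 1810.4, 1069.9) = 1069.9 kN → block shear.

1069.9 kN (block shear governs)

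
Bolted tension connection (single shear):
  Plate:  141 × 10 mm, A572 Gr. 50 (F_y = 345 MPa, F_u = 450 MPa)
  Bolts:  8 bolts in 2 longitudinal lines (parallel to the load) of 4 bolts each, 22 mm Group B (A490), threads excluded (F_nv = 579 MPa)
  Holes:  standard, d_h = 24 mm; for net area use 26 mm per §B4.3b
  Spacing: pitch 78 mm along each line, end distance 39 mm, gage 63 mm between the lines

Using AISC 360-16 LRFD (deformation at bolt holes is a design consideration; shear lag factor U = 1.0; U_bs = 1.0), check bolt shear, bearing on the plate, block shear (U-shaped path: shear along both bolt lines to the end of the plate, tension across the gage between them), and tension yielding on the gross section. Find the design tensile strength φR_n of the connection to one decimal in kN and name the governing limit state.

437.8 kN (gross-section yield governs)

Bolt shear: A_b = π(22)²/4 = 380.13 mm². φR_n = 0.75 × 579 × 380.13 × 8 × 1 = 1320.6 kN.
Bearing (10 mm plate, F_u = 450 MPa): end bolts L_c = 39 − 24/2 = 27, R_n = min(1.2×27×10×450, 2.4×22×10×450) = 145.8 kN/bolt; interior L_c = 78 − 24 = 54, R_n = 237.6 kN/bolt. φR_n = 0.75 × (2×145.8 + 6×237.6) = 1287.9 kN.
Block shear: shear path 2×[39+3×78] = 2×273 mm, A_gv = 5460, A_nv = 2×(273 − 3.5×26)×10 = 3640 mm²; tension across gage: (63 − 1×26)×10 = 370 mm². R_n = min(0.6×450×3640, 0.6×345×5460) + 1.0×450×370 = min(982.8, 1130.2) + 166.5 = 1149.3 kN. φR_n = 0.75 × 1149.3 = 862.0 kN.
Tension yield (gross): A_g = 141×10 = 1410 mm². φR_n = 0.90 × 345 × 1410 = 437.8 kN.
Governing: min(1320.6, 1287.9, 862.0, 437.8) = 437.8 kN → gross-section yield.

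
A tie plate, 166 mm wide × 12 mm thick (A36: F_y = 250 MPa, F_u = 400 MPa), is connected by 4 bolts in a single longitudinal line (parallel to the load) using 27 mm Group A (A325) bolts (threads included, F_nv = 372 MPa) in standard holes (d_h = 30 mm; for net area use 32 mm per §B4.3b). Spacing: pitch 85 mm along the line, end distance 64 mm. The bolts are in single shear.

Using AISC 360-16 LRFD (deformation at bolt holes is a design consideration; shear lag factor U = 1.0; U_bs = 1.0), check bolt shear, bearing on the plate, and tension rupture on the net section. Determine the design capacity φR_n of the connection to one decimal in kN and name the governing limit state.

482.4 kN (net-section rupture governs)

Bolt shear: A_b = π(27)²/4 = 572.56 mm². φR_n = 0.75 × 372 × 572.56 × 4 × 1 = 639.0 kN.
Bearing (12 mm plate, F_u = 400 MPa): end bolts L_c = 64 − 30/2 = 49, R_n = min(1.2×49×12×400, 2.4×27×12×400) = 282.24 kN/bolt; interior L_c = 85 − 30 = 55, R_n = 311.04 kN/bolt. φR_n = 0.75 × (1×282.24 + 3×311.04) = 911.5 kN.
Tension rupture (net): A_n = (166 − 1×32)×12 = 1608 mm² (U = 1.0, A_e = A_n). φR_n = 0.75 × 400 × 1608 = 482.4 kN.
Governing: min(639.0, 911.5, 482.4) = 482.4 kN → net-section rupture.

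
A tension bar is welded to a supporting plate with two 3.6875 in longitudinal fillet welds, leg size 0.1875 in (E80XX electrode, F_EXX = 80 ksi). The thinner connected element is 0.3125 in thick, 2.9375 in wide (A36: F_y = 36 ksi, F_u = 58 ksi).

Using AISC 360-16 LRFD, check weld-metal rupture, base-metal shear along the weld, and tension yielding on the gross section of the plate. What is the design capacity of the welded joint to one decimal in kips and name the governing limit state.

29.7 kips (gross-section yield governs)

Weld metal: throat = 0.707×0.1875 = 0.13256 in, L = 2×3.6875 = 7.375 in. φR_n = 0.75 × 0.6 × 80 × 0.13256 × 7.375 = 35.2 kips.
Base metal shear (0.3125 in plate): yield φR_n = 1.0×0.6×36×0.3125×7.375 = 49.8 kips; rupture φR_n = 0.75×0.6×58×0.3125×7.375 = 60.2 kips; take 49.8 kips (yield).
Tension yield (gross): A_g = 2.9375×0.3125 = 0.91797 in². φR_n = 0.90 × 36 × 0.91797 = 29.7 kips.
Governing: min(35.2, 49.8, 29.7) = 29.7 kips → gross-section yield.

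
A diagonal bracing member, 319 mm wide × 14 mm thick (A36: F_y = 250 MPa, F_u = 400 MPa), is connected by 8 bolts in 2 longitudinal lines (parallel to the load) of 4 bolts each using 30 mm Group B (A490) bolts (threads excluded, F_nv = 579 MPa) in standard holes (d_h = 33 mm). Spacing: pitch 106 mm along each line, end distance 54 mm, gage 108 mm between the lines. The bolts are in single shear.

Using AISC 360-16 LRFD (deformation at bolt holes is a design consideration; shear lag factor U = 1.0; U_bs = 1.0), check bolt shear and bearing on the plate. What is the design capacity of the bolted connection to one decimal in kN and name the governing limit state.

Bolt shear: A_b = π(30)²/4 = 706.86 mm². φR_n = 0.75 × 579 × 706.86 × 8 × 1 = 2455.6 kN.
Bearing (14 mm plate, F_u = 400 MPa): end bolts L_c = 54 − 33/2 = 37.5, R_n = min(1.2×37.5×14×400, 2.4×30×14×400) = 252 kN/bolt; interior L_c = 106 − 33 = 73, R_n = 403.2 kN/bolt. φR_n = 0.75 × (2×252 + 6×403.2) = 2192.4 kN.
Governing: min(2455.6, 2192.4) = 2192.4 kN → bearing.

2192.4 kN (bearing governs)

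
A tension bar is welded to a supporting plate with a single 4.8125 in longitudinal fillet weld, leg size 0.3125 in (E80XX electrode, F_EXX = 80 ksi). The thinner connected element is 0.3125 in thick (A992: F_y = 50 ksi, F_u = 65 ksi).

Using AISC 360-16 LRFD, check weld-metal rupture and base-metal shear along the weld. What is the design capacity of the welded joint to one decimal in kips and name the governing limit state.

38.3 kips (weld metal governs)

Weld metal: throat = 0.707×0.3125 = 0.22094 in, L = 4.8125 in. φR_n = 0.75 × 0.6 × 80 × 0.22094 × 4.8125 = 38.3 kips.
Base metal shear (0.3125 in plate): yield φR_n = 1.0×0.6×50×0.3125×4.8125 = 45.1 kips; rupture φR_n = 0.75×0.6×65×0.3125×4.8125 = 44.0 kips; take 44.0 kips (rupture).
Governing: min(38.3, 44.0) = 38.3 kips → weld metal.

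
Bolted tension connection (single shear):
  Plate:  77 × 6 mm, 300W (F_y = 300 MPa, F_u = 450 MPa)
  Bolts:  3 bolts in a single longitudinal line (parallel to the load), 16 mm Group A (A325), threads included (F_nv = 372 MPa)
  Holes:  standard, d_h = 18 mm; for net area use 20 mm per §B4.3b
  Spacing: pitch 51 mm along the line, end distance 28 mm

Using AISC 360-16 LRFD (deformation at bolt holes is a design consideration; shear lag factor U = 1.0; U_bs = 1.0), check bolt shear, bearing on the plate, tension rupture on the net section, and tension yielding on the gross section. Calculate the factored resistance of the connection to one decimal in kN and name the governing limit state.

Bolt shear: A_b = π(16)²/4 = 201.06 mm². φR_n = 0.75 × 372 × 201.06 × 3 × 1 = 168.3 kN.
Bearing (6 mm plate, F_u = 450 MPa): end bolts L_c = 28 − 18/2 = 19, R_n = min(1.2×19×6×450, 2.4×16×6×450) = 61.56 kN/bolt; interior L_c = 51 − 18 = 33, R_n = 103.68 kN/bolt. φR_n = 0.75 × (1×61.56 + 2×103.68) = 201.7 kN.
Tension rupture (net): A_n = (77 − 1×20)×6 = 342 mm² (U = 1.0, A_e = A_n). φR_n = 0.75 × 450 × 342 = 115.4 kN.
Tension yield (gross): A_g = 77×6 = 462 mm². φR_n = 0.90 × 300 × 462 = 124.7 kN.
Governing: min(168.3, 201.7, 115.4, 124.7) = 115.4 kN → net-section rupture.

115.4 kN (net-section rupture governs)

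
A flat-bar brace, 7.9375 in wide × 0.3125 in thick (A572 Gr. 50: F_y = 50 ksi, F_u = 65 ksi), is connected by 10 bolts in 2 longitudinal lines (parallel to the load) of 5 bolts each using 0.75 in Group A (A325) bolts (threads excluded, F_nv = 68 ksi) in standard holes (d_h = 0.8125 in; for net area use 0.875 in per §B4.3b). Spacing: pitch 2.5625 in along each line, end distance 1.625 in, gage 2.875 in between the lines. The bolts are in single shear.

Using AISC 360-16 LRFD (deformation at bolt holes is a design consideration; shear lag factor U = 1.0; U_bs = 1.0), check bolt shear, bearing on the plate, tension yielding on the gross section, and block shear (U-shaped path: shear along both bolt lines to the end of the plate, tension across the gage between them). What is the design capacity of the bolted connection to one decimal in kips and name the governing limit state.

111.6 kips (gross-section yield governs)

Bolt shear: A_b = π(0.75)²/4 = 0.44179 in². φR_n = 0.75 × 68 × 0.44179 × 10 × 1 = 225.3 kips.
Bearing (0.3125 in plate, F_u = 65 ksi): end bolts L_c = 1.625 − 0.8125/2 = 1.21875, R_n = min(1.2×1.21875×0.3125×65, 2.4×0.75×0.3125×65) = 29.707 kips/bolt; interior L_c = 2.5625 − 0.8125 = 1.75, R_n = 36.563 kips/bolt. φR_n = 0.75 × (2×29.707 + 8×36.563) = 263.9 kips.
Tension yield (gross): A_g = 7.9375×0.3125 = 2.4805 in². φR_n = 0.90 × 50 × 2.4805 = 111.6 kips.
Block shear: shear path 2×[1.625+4×2.5625] = 2×11.875 in, A_gv = 7.4219, A_nv = 2×(11.875 − 4.5×0.875)×0.3125 = 4.9609 in²; tension across gage: (2.875 − 1×0.875)×0.3125 = 0.625 in². R_n = min(0.6×65×4.9609, 0.6×50×7.4219) + 1.0×65×0.625 = min(193.48, 222.66) + 40.625 = 234.11 kips. φR_n = 0.75 × 234.11 = 175.6 kips.
Governing: min(225.3, 263.9, 111.6, 175.6) = 111.6 kips → gross-section yield.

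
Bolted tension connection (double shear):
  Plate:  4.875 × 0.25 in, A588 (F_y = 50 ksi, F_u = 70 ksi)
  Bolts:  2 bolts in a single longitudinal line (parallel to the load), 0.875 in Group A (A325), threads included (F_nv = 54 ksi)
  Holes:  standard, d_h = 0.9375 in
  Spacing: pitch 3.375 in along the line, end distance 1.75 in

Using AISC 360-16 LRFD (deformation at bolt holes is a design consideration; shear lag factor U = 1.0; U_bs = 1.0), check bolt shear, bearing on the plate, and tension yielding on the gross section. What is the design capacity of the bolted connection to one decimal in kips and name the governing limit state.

Bolt shear: A_b = π(0.875)²/4 = 0.60132 in². φR_n = 0.75 × 54 × 0.60132 × 2 × 2 = 97.4 kips.
Bearing (0.25 in plate, F_u = 70 ksi): end bolts L_c = 1.75 − 0.9375/2 = 1.28125, R_n = min(1.2×1.28125×0.25×70, 2.4×0.875×0.25×70) = 26.906 kips/bolt; interior L_c = 3.375 − 0.9375 = 2.4375, R_n = 36.75 kips/bolt. φR_n = 0.75 × (1×26.906 + 1×36.75) = 47.7 kips.
Tension yield (gross): A_g = 4.875×0.25 = 1.2188 in². φR_n = 0.90 × 50 × 1.2188 = 54.8 kips.
Governing: min(97.4, 47.7, 54.8) = 47.7 kips → bearing.

47.7 kips (bearing governs)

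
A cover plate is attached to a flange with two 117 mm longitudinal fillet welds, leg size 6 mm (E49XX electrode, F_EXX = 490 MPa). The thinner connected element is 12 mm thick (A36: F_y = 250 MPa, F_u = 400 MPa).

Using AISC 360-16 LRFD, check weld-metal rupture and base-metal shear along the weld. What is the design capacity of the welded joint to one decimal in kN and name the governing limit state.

218.9 kN (weld metal governs)

Weld metal: throat = 0.707×6 = 4.242 mm, L = 2×117 = 234 mm. φR_n = 0.75 × 0.6 × 490 × 4.242 × 234 = 218.9 kN.
Base metal shear (12 mm plate): yield φR_n = 1.0×0.6×250×12×234 = 421.2 kN; rupture φR_n = 0.75×0.6×400×12×234 = 505.4 kN; take 421.2 kN (yield).
Governing: min(218.9, 421.2) = 218.9 kN → weld metal.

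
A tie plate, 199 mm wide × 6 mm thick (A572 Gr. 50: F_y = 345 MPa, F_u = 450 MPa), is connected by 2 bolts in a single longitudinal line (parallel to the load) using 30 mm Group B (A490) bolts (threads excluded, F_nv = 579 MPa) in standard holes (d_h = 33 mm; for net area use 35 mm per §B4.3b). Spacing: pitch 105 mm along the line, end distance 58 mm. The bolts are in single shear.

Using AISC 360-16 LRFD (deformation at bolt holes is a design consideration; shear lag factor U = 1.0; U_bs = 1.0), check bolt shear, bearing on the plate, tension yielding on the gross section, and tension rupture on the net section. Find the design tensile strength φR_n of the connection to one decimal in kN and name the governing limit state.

Bolt shear: A_b = π(30)²/4 = 706.86 mm². φR_n = 0.75 × 579 × 706.86 × 2 × 1 = 613.9 kN.
Bearing (6 mm plate, F_u = 450 MPa): end bolts L_c = 58 − 33/2 = 41.5, R_n = min(1.2×41.5×6×450, 2.4×30×6×450) = 134.46 kN/bolt; interior L_c = 105 − 33 = 72, R_n = 194.4 kN/bolt. φR_n = 0.75 × (1×134.46 + 1×194.4) = 246.6 kN.
Tension yield (gross): A_g = 199×6 = 1194 mm². φR_n = 0.90 × 345 × 1194 = 370.7 kN.
Tension rupture (net): A_n = (199 − 1×35)×6 = 984 mm² (U = 1.0, A_e = A_n). φR_n = 0.75 × 450 × 984 = 332.1 kN.
Governing: min(613.9, 246.6, 370.7, 332.1) = 246.6 kN → bearing.

246.6 kN (bearing governs)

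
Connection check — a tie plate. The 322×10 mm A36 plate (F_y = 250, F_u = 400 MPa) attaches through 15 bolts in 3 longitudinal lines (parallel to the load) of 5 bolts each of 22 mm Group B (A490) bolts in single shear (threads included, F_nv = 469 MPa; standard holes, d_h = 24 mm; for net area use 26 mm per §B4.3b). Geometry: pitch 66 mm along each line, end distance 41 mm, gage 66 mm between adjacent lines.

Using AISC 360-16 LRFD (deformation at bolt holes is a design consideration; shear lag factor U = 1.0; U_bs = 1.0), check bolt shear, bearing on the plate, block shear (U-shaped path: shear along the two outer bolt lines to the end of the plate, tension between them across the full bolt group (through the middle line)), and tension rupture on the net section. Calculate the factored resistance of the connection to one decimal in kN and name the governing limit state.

Bolt shear: A_b = π(22)²/4 = 380.13 mm². φR_n = 0.75 × 469 × 380.13 × 15 × 1 = 2005.7 kN.
Bearing (10 mm plate, F_u = 400 MPa): end bolts L_c = 41 − 24/2 = 29, R_n = min(1.2×29×10×400, 2.4×22×10×400) = 139.2 kN/bolt; interior L_c = 66 − 24 = 42, R_n = 201.6 kN/bolt. φR_n = 0.75 × (3×139.2 + 12×201.6) = 2127.6 kN.
Block shear: shear path 2×[41+4×66] = 2×305 mm, A_gv = 6100, A_nv = 2×(305 − 4.5×26)×10 = 3760 mm²; tension across gage: (132 − 2×26)×10 = 800 mm². R_n = min(0.6×400×3760, 0.6×250×6100) + 1.0×400×800 = min(902.4, 915) + 320 = 1222.4 kN. φR_n = 0.75 × 1222.4 = 916.8 kN.
Tension rupture (net): A_n = (322 − 3×26)×10 = 2440 mm² (U = 1.0, A_e = A_n). φR_n = 0.75 × 400 × 2440 = 732.0 kN.
Governing: min(2005.7, 2127.6, 916.8, 732.0) = 732.0 kN → net-section rupture.

732.0 kN (net-section rupture governs)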